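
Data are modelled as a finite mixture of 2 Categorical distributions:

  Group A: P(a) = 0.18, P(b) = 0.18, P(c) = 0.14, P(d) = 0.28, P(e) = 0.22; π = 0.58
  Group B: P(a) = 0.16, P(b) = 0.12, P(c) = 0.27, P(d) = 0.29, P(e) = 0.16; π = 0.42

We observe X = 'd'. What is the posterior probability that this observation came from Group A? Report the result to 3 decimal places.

Apply Bayes' rule: the posterior for each component is proportional to its prior times its likelihood at x.
Evaluate each component's likelihood at the observed value:
  L_A = P(d | comp) = 0.28
  L_B = P(d | comp) = 0.29
Multiply by the mixture weights:
  π_A·L_A = 0.58 × 0.28 = 0.1624
  π_B·L_B = 0.42 × 0.29 = 0.1218
Sum: 0.1624 + 0.1218 = 0.2842
P(Group A | the observation) ≈ 0.571

0.571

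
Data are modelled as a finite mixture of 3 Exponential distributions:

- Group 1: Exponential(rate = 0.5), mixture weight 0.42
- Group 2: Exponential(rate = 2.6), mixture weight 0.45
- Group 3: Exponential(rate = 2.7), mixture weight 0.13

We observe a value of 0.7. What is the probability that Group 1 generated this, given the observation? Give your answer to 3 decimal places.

By Bayes' theorem, P(k | x) = w_k f_k(x) / Σ_j w_j f_j(x).
Exponential densities:
  p_1 = 0.352344
  p_2 = 0.421267
  p_3 = 0.407894
Unnormalised posteriors:
  w_1·p_1 = 0.42 × 0.352344 = 0.147984
  w_2·p_2 = 0.45 × 0.421267 = 0.18957
  w_3·p_3 = 0.13 × 0.407894 = 0.0530262
Denominator: 0.147984 + 0.18957 + 0.0530262 = 0.390581
P(Group 1 | x) = 0.147984 / 0.390581 ≈ 0.379

0.379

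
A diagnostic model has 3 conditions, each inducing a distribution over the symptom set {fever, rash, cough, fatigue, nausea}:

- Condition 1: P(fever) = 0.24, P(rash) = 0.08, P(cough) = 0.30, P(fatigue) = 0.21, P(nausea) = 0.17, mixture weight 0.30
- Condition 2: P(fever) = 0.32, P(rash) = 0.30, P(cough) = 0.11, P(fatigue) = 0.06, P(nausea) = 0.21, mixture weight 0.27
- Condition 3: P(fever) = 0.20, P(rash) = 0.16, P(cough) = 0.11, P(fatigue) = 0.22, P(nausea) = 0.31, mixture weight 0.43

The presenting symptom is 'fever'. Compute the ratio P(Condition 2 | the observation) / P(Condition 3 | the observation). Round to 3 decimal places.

1.005

Only the two components matter; the odds are (P(Z=i) f_i(x)) / (P(Z=j) f_j(x)).
Categorical probabilities:
  p_1 = P(fever | comp) = 0.24
  p_2 = P(fever | comp) = 0.32
  p_3 = P(fever | comp) = 0.20
0.0864 / 0.086 ≈ 1.005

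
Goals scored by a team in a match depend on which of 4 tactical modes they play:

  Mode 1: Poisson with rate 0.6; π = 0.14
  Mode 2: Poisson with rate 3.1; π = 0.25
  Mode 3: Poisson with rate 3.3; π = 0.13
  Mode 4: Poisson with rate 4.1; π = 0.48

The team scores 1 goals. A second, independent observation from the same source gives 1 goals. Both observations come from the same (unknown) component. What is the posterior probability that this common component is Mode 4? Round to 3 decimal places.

0.092

Apply Bayes' rule: the posterior for each component is proportional to its prior times its likelihood at x.
Since both observations come from the same component, the likelihood for component k is f_k(x₁)·f_k(x₂).
  p_1 = [0.329287] × [0.329287] = 0.10843
  p_2 = [0.139653] × [0.139653] = 0.0195028
  p_3 = [0.121714] × [0.121714] = 0.0148144
  p_4 = [0.067948] × [0.067948] = 0.00461693
Weight by the priors:
  π_1·p_1 = 0.14 × 0.10843 = 0.0151802
  π_2·p_2 = 0.25 × 0.0195028 = 0.00487571
  π_3·p_3 = 0.13 × 0.0148144 = 0.00192587
  π_4·p_4 = 0.48 × 0.00461693 = 0.00221612
Normaliser: 0.0151802 + 0.00487571 + 0.00192587 + 0.00221612 = 0.0241979
Responsibility of Mode 4: 0.00221612 / 0.0241979 ≈ 0.092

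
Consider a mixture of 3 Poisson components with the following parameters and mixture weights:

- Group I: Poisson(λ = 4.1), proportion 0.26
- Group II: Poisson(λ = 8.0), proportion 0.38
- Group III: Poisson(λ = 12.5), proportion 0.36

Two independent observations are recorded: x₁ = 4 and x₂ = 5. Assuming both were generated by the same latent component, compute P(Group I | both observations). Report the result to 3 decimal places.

0.802

Posterior ∝ prior × likelihood, so P(k | x) ∝ P(Z=k) f_k(x); normalise over all components.
Since both observations come from the same component, the likelihood for component k is f_k(x₁)·f_k(x₂).
  p_I = [0.195127] × [0.160004] = 0.031221
  p_II = [0.0572523] × [0.0916037] = 0.00524452
  p_III = [0.00379095] × [0.00947737] = 3.59282e-05
Weight by the priors:
  P(Z=I)·p_I = 0.26 × 0.031221 = 0.00811747
  P(Z=II)·p_II = 0.38 × 0.00524452 = 0.00199292
  P(Z=III)·p_III = 0.36 × 3.59282e-05 = 1.29342e-05
Sum: 0.00811747 + 0.00199292 + 1.29342e-05 = 0.0101233
P(Group I | x₁, x₂) = 0.00811747 / 0.0101233 ≈ 0.802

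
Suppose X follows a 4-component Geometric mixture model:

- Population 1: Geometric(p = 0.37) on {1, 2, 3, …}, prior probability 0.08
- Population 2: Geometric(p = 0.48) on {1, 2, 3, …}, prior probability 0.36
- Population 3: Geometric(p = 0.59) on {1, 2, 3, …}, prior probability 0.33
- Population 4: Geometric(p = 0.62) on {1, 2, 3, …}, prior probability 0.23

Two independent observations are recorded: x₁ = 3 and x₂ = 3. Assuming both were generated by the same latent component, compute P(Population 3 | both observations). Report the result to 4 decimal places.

0.2520

Apply Bayes' rule: the posterior for each component is proportional to its prior times its likelihood at x.
Since both observations come from the same component, the likelihood for component k is f_k(x₁)·f_k(x₂).
  L_1 = [0.37·(1−0.37)^2 = 0.37·0.3969 = 0.146853] × [0.146853] = 0.0215658
  L_2 = [0.48·(1−0.48)^2 = 0.48·0.2704 = 0.129792] × [0.129792] = 0.016846
  L_3 = [0.59·(1−0.59)^2 = 0.59·0.1681 = 0.099179] × [0.099179] = 0.00983647
  L_4 = [0.62·(1−0.62)^2 = 0.62·0.1444 = 0.089528] × [0.089528] = 0.00801526
Multiply by the mixture weights:
  π_1·L_1 = 0.08 × 0.0215658 = 0.00172526
  π_2·L_2 = 0.36 × 0.016846 = 0.00606455
  π_3·L_3 = 0.33 × 0.00983647 = 0.00324604
  π_4·L_4 = 0.23 × 0.00801526 = 0.00184351
Marginal: 0.00172526 + 0.00606455 + 0.00324604 + 0.00184351 = 0.0128794
P(Population 3 | x) ≈ 0.2520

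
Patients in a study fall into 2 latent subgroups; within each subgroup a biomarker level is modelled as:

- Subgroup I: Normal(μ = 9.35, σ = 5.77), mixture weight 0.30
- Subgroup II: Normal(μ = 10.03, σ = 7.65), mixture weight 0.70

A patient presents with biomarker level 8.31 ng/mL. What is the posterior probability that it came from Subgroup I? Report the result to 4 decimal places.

0.3644

The responsibility of component k is w_k f_k(x) divided by Σ_j w_j f_j(x).
Component likelihoods at x = 8.31 ng/mL:
  L_I = (1/(5.77·√(2π)))·exp(−(8.31−9.35)²/(2·5.77²)) = 0.069141·exp(-0.01624) = 0.0680267
  L_II = (1/(7.65·√(2π)))·exp(−(8.31−10.03)²/(2·7.65²)) = 0.052149·exp(-0.02528) = 0.0508477
Prior × likelihood for each component:
  w_I·L_I = 0.30 × 0.0680267 = 0.020408
  w_II·L_II = 0.70 × 0.0508477 = 0.0355934
Sum: 0.020408 + 0.0355934 = 0.0560014
P(Subgroup I | x) ≈ 0.3644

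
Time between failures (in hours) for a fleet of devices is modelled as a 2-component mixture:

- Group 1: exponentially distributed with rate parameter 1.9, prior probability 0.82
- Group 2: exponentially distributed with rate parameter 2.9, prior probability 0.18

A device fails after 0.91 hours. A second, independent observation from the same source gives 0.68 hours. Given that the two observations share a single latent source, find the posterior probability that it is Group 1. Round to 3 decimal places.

P(component k | x) = P(Z=k)·f_k(x) / marginal(x), where marginal(x) = Σ_j P(Z=j)·f_j(x).
Since both observations come from the same component, the likelihood for component k is f_k(x₁)·f_k(x₂).
  f_1 = [0.337177] × [0.52197] = 0.175996
  f_2 = [0.207155] × [0.403617] = 0.0836111
Prior × likelihood for each component:
  P(Z=1)·f_1 = 0.82 × 0.175996 = 0.144317
  P(Z=2)·f_2 = 0.18 × 0.0836111 = 0.01505
Sum: 0.144317 + 0.01505 = 0.159367
Responsibility of Group 1: 0.144317 / 0.159367 ≈ 0.906

0.906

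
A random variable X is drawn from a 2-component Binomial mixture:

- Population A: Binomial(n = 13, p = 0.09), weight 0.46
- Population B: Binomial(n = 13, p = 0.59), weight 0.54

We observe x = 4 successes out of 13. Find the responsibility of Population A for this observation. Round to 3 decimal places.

0.376

By Bayes' theorem, P(k | x) = w_k f_k(x) / Σ_j w_j f_j(x).
Component likelihoods at x = 4 successes out of 13:
  p_A = C(13,4)·0.09^4·0.91^9 = 715·6.561e-05·0.42793 = 0.0200747
  p_B = C(13,4)·0.59^4·0.41^9 = 715·0.121174·0.000327382 = 0.0283641
Multiply by the mixture weights:
  w_A·p_A = 0.46 × 0.0200747 = 0.00923435
  w_B·p_B = 0.54 × 0.0283641 = 0.0153166
Marginal: 0.00923435 + 0.0153166 = 0.024551
So the posterior for Population A is 0.00923435 / 0.024551 ≈ 0.376.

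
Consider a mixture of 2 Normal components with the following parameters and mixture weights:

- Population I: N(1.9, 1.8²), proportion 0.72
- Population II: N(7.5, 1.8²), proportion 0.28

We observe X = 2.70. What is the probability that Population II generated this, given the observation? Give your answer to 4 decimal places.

0.0121

Apply Bayes' rule: the posterior for each component is proportional to its prior times its likelihood at x.
Evaluate each component's likelihood at the observed value:
  f_I = (1/(1.8·√(2π)))·exp(−(2.70−1.9)²/(2·1.8²)) = 0.221635·exp(-0.09877) = 0.200791
  f_II = (1/(1.8·√(2π)))·exp(−(2.70−7.5)²/(2·1.8²)) = 0.221635·exp(-3.55556) = 0.0063311
Multiply by the mixture weights:
  π_I·f_I = 0.72 × 0.200791 = 0.14457
  π_II·f_II = 0.28 × 0.0063311 = 0.00177271
Normaliser: 0.14457 + 0.00177271 = 0.146342
Responsibility of Population II: 0.00177271 / 0.146342 ≈ 0.0121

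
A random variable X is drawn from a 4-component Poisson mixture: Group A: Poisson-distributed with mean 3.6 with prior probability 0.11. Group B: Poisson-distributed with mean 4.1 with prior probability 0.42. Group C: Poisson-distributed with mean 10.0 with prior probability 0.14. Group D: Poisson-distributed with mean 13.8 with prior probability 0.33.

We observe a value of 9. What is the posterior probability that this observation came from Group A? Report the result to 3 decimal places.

0.020

Apply Bayes' rule: the posterior for each component is proportional to its prior times its likelihood at x.
Evaluate each component's likelihood at the observed value:
  f_A = 0.00764715
  f_B = 0.0149515
  f_C = 0.12511
  f_D = 0.0508025
Unnormalised posteriors:
  P(Z=A)·f_A = 0.11 × 0.00764715 = 0.000841186
  P(Z=B)·f_B = 0.42 × 0.0149515 = 0.00627962
  P(Z=C)·f_C = 0.14 × 0.12511 = 0.0175154
  P(Z=D)·f_D = 0.33 × 0.0508025 = 0.0167648
Normaliser: 0.000841186 + 0.00627962 + 0.0175154 + 0.0167648 = 0.041401
Responsibility of Group A: 0.000841186 / 0.041401 ≈ 0.020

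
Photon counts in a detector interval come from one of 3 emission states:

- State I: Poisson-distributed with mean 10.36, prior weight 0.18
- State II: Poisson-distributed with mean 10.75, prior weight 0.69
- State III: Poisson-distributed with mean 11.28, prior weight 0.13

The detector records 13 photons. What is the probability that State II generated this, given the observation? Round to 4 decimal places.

Posterior ∝ prior × likelihood, so P(k | x) ∝ w_k f_k(x); normalise over all components.
Poisson probabilities:
  L_I = e^(−10.36)·10.36^13/13! = 0.0805574
  L_II = e^(−10.75)·10.75^13/13! = 0.0881788
  L_III = e^(−11.28)·11.28^13/13! = 0.0970278
Multiply by the mixture weights:
  w_I·L_I = 0.18 × 0.0805574 = 0.0145003
  w_II·L_II = 0.69 × 0.0881788 = 0.0608434
  w_III·L_III = 0.13 × 0.0970278 = 0.0126136
Marginal: 0.0145003 + 0.0608434 + 0.0126136 = 0.0879573
Responsibility of State II: 0.0608434 / 0.0879573 ≈ 0.6917

0.6917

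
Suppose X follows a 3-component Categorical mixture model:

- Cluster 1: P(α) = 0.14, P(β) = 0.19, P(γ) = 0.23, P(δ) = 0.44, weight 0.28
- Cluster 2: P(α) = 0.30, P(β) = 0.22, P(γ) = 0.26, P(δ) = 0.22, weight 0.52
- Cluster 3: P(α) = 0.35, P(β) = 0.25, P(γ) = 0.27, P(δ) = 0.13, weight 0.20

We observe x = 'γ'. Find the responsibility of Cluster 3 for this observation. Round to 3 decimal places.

The responsibility of component k is P(Z=k) f_k(x) divided by Σ_j P(Z=j) f_j(x).
Evaluate each component's likelihood at the observed value:
  p_1 = 0.23
  p_2 = 0.26
  p_3 = 0.27
Multiply by the mixture weights:
  P(Z=1)·p_1 = 0.28 × 0.23 = 0.0644
  P(Z=2)·p_2 = 0.52 × 0.26 = 0.1352
  P(Z=3)·p_3 = 0.20 × 0.27 = 0.054
Sum: 0.0644 + 0.1352 + 0.054 = 0.2536
P(Cluster 3 | the observation) ≈ 0.213

0.213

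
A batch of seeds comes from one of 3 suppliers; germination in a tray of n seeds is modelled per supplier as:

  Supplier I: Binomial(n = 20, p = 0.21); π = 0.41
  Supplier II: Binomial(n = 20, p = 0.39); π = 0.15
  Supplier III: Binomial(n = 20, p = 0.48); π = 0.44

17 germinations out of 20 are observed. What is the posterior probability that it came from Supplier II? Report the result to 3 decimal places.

0.016

Apply Bayes' rule: the posterior for each component is proportional to its prior times its likelihood at x.
Component likelihoods at x = 17 germinations out of 20:
  f_I = C(20,17)·0.21^17·0.79^3 = 1140·3.00419e-12·0.493039 = 1.68855e-09
  f_II = C(20,17)·0.39^17·0.61^3 = 1140·1.11712e-07·0.226981 = 2.89063e-05
  f_III = C(20,17)·0.48^17·0.52^3 = 1140·3.81154e-06·0.140608 = 0.000610964
Weight by the priors:
  π_I·f_I = 0.41 × 1.68855e-09 = 6.92306e-10
  π_II·f_II = 0.15 × 2.89063e-05 = 4.33595e-06
  π_III·f_III = 0.44 × 0.000610964 = 0.000268824
Sum: 6.92306e-10 + 4.33595e-06 + 0.000268824 = 0.000273161
So the posterior for Supplier II is 4.33595e-06 / 0.000273161 ≈ 0.016.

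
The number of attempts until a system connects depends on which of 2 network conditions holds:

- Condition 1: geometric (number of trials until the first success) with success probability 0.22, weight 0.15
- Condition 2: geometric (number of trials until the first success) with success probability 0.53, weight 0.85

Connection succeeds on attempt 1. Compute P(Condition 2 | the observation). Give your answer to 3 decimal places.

0.932

By Bayes' theorem, P(k | x) = π_k f_k(x) / Σ_j π_j f_j(x).
Component likelihoods at x = 1:
  p_1 = 0.22·(1−0.22)^0 = 0.22·1 = 0.22
  p_2 = 0.53·(1−0.53)^0 = 0.53·1 = 0.53
Prior × likelihood for each component:
  π_1·p_1 = 0.15 × 0.22 = 0.033
  π_2·p_2 = 0.85 × 0.53 = 0.4505
Normaliser: 0.033 + 0.4505 = 0.4835
Responsibility of Condition 2: 0.4505 / 0.4835 ≈ 0.932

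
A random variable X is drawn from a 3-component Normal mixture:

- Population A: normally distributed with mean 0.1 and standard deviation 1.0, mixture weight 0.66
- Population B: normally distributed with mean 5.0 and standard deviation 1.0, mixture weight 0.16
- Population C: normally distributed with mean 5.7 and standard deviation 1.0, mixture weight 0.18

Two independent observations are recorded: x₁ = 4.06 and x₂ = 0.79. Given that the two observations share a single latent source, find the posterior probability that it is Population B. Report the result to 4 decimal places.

Apply Bayes' rule: the posterior for each component is proportional to its prior times its likelihood at x.
Since both observations come from the same component, the likelihood for component k is f_k(x₁)·f_k(x₂).
  p_A = [(1/(1.0·√(2π)))·exp(−(4.06−0.1)²/(2·1.0²)) = 0.398942·exp(-7.84080) = 0.000156926] × [0.314432] = 4.93424e-05
  p_B = [(1/(1.0·√(2π)))·exp(−(4.06−5.0)²/(2·1.0²)) = 0.398942·exp(-0.44180) = 0.256471] × [5.65159e-05] = 1.44947e-05
  p_C = [(1/(1.0·√(2π)))·exp(−(4.06−5.7)²/(2·1.0²)) = 0.398942·exp(-1.34480) = 0.103961] × [2.32222e-06] = 2.4142e-07
Multiply by the mixture weights:
  P(Z=A)·p_A = 0.66 × 4.93424e-05 = 3.2566e-05
  P(Z=B)·p_B = 0.16 × 1.44947e-05 = 2.31915e-06
  P(Z=C)·p_C = 0.18 × 2.4142e-07 = 4.34556e-08
Marginal: 3.2566e-05 + 2.31915e-06 + 4.34556e-08 = 3.49286e-05
P(Population B | x) ≈ 0.0664

0.0664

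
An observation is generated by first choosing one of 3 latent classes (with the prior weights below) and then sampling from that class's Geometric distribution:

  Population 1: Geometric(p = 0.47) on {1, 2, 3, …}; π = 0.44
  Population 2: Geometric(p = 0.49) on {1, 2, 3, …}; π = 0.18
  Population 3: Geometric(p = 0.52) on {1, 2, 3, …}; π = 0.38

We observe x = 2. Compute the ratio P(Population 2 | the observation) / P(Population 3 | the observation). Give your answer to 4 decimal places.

0.4743

Since P(k|x) ∝ π_k f_k(x), the posterior odds are π_i f_i(x) / (π_j f_j(x)).
Component likelihoods at x = 2:
  f_1 = 0.2491
  f_2 = 0.2499
  f_3 = 0.2496
Odds = (0.18/0.38) × (0.2499/0.2496) = 0.473684 × 1.0012 ≈ 0.4743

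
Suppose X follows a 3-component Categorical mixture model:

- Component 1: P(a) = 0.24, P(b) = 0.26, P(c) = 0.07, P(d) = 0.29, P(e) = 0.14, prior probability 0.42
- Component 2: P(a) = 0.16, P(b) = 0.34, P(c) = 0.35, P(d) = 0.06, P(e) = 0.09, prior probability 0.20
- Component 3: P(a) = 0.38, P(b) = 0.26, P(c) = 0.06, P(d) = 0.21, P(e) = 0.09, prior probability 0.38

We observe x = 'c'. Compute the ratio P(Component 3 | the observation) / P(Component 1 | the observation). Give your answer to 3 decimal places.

0.776

Only the two components matter; the odds are (π_i f_i(x)) / (π_j f_j(x)).
Evaluate each component's likelihood at the observed value:
  L_1 = P(c | comp) = 0.07
  L_2 = P(c | comp) = 0.35
  L_3 = P(c | comp) = 0.06
Odds = (0.38/0.42) × (0.06/0.07) = 0.904762 × 0.857143 ≈ 0.776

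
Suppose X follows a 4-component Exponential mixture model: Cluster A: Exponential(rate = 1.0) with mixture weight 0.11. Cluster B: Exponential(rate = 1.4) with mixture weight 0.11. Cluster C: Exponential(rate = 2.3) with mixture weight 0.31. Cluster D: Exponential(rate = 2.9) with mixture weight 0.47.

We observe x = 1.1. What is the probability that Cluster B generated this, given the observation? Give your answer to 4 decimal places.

0.1809

The responsibility of component k is P(Z=k) f_k(x) divided by Σ_j P(Z=j) f_j(x).
Component likelihoods at x = 1.1:
  f_A = 0.332871
  f_B = 0.300134
  f_C = 0.183216
  f_D = 0.119398
Weight by the priors:
  P(Z=A)·f_A = 0.11 × 0.332871 = 0.0366158
  P(Z=B)·f_B = 0.11 × 0.300134 = 0.0330147
  P(Z=C)·f_C = 0.31 × 0.183216 = 0.0567969
  P(Z=D)·f_D = 0.47 × 0.119398 = 0.0561173
Denominator: 0.0366158 + 0.0330147 + 0.0567969 + 0.0561173 = 0.182545
P(Cluster B | the observation) ≈ 0.1809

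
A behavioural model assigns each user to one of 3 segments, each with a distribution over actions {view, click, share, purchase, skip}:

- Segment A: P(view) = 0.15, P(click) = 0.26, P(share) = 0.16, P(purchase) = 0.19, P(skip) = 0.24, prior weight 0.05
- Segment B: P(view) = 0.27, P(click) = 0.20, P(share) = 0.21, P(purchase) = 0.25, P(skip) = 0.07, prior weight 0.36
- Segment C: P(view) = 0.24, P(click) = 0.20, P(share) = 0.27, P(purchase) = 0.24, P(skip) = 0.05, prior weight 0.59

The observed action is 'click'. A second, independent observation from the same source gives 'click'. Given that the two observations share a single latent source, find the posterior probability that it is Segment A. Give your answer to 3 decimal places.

0.082

By Bayes' theorem, P(k | x) = P(Z=k) f_k(x) / Σ_j P(Z=j) f_j(x).
Since both observations come from the same component, the likelihood for component k is f_k(x₁)·f_k(x₂).
  L_A = [P(click | comp) = 0.26] × [0.26] = 0.0676
  L_B = [P(click | comp) = 0.20] × [0.2] = 0.04
  L_C = [P(click | comp) = 0.20] × [0.2] = 0.04
Prior × likelihood for each component:
  P(Z=A)·L_A = 0.05 × 0.0676 = 0.00338
  P(Z=B)·L_B = 0.36 × 0.04 = 0.0144
  P(Z=C)·L_C = 0.59 × 0.04 = 0.0236
Sum: 0.00338 + 0.0144 + 0.0236 = 0.04138
So the posterior for Segment A is 0.00338 / 0.04138 ≈ 0.082.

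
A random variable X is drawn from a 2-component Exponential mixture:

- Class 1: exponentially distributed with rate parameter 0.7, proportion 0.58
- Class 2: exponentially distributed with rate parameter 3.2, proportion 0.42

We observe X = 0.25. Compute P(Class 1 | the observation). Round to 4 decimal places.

0.3608

By Bayes' theorem, P(k | x) = w_k f_k(x) / Σ_j w_j f_j(x).
Component likelihoods at x = 0.25:
  p_1 = 0.58762
  p_2 = 1.43785
Unnormalised posteriors:
  w_1·p_1 = 0.58 × 0.58762 = 0.34082
  w_2·p_2 = 0.42 × 1.43785 = 0.603898
Marginal: 0.34082 + 0.603898 = 0.944718
So the posterior for Class 1 is 0.34082 / 0.944718 ≈ 0.3608.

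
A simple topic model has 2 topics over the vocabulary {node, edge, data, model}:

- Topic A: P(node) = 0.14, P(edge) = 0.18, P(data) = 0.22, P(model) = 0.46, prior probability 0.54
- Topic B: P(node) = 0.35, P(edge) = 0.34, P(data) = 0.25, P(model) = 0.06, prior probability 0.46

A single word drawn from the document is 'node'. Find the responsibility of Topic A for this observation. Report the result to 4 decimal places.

0.3195

Apply Bayes' rule: the posterior for each component is proportional to its prior times its likelihood at x.
Categorical probabilities:
  p_A = P(node | comp) = 0.14
  p_B = P(node | comp) = 0.35
Weight by the priors:
  P(Z=A)·p_A = 0.54 × 0.14 = 0.0756
  P(Z=B)·p_B = 0.46 × 0.35 = 0.161
Evidence: 0.0756 + 0.161 = 0.2366
So the posterior for Topic A is 0.0756 / 0.2366 ≈ 0.3195.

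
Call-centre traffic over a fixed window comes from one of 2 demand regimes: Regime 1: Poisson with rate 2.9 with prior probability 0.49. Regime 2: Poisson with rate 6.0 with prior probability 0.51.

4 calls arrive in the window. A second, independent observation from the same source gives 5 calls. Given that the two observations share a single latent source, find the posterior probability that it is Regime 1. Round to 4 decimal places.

The responsibility of component k is π_k f_k(x) divided by Σ_j π_j f_j(x).
Since both observations come from the same component, the likelihood for component k is f_k(x₁)·f_k(x₂).
  L_1 = [e^(−2.9)·2.9^4/4! = 0.162154] × [0.0940491] = 0.0152504
  L_2 = [e^(−6.0)·6.0^4/4! = 0.133853] × [0.160623] = 0.0214998
Unnormalised posteriors:
  π_1·L_1 = 0.49 × 0.0152504 = 0.0074727
  π_2·L_2 = 0.51 × 0.0214998 = 0.0109649
Denominator: 0.0074727 + 0.0109649 = 0.0184376
So the posterior for Regime 1 is 0.0074727 / 0.0184376 ≈ 0.4053.

0.4053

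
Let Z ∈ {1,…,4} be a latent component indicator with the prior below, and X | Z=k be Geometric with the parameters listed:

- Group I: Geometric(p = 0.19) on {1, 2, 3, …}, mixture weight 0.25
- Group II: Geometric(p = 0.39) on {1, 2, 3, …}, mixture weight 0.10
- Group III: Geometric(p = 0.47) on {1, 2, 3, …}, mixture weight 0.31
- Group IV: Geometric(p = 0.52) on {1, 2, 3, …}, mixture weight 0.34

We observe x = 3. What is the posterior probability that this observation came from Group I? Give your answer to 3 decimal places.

0.245

Apply Bayes' rule: the posterior for each component is proportional to its prior times its likelihood at x.
Evaluate each component's likelihood at the observed value:
  p_I = 0.19·(1−0.19)^2 = 0.19·0.6561 = 0.124659
  p_II = 0.39·(1−0.39)^2 = 0.39·0.3721 = 0.145119
  p_III = 0.47·(1−0.47)^2 = 0.47·0.2809 = 0.132023
  p_IV = 0.52·(1−0.52)^2 = 0.52·0.2304 = 0.119808
Prior × likelihood for each component:
  w_I·p_I = 0.25 × 0.124659 = 0.0311648
  w_II·p_II = 0.10 × 0.145119 = 0.0145119
  w_III·p_III = 0.31 × 0.132023 = 0.0409271
  w_IV·p_IV = 0.34 × 0.119808 = 0.0407347
Evidence: 0.0311648 + 0.0145119 + 0.0409271 + 0.0407347 = 0.127339
P(Group I | 3) ≈ 0.245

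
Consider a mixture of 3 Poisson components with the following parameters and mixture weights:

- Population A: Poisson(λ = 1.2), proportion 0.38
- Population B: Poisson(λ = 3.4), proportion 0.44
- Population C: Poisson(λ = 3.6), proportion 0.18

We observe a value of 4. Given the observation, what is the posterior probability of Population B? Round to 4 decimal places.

Posterior ∝ prior × likelihood, so P(k | x) ∝ π_k f_k(x); normalise over all components.
Evaluate each component's likelihood at the observed value:
  p_A = 0.0260232
  p_B = 0.185825
  p_C = 0.191222
Unnormalised posteriors:
  π_A·p_A = 0.38 × 0.0260232 = 0.00988881
  π_B·p_B = 0.44 × 0.185825 = 0.0817628
  π_C·p_C = 0.18 × 0.191222 = 0.03442
Normaliser: 0.00988881 + 0.0817628 + 0.03442 = 0.126072
Responsibility of Population B: 0.0817628 / 0.126072 ≈ 0.6485

0.6485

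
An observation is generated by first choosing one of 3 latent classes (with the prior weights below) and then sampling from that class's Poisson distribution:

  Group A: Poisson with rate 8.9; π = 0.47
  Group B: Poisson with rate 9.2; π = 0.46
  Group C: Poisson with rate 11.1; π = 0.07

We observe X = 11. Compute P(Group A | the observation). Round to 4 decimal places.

0.4481

Posterior ∝ prior × likelihood, so P(k | x) ∝ P(Z=k) f_k(x); normalise over all components.
Component likelihoods at x = 11:
  f_A = e^(−8.9)·8.9^11/11! = 0.094823
  f_B = e^(−9.2)·9.2^11/11! = 0.101158
  f_C = e^(−11.1)·11.1^11/11! = 0.119324
Weight by the priors:
  P(Z=A)·f_A = 0.47 × 0.094823 = 0.0445668
  P(Z=B)·f_B = 0.46 × 0.101158 = 0.0465328
  P(Z=C)·f_C = 0.07 × 0.119324 = 0.00835269
Sum: 0.0445668 + 0.0465328 + 0.00835269 = 0.0994523
Responsibility of Group A: 0.0445668 / 0.0994523 ≈ 0.4481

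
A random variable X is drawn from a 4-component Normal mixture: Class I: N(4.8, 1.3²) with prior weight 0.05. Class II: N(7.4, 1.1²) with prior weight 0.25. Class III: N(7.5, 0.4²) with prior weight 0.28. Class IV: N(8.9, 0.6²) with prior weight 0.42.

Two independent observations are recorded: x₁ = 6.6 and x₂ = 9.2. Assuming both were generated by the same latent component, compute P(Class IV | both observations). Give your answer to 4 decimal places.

Posterior ∝ prior × likelihood, so P(k | x) ∝ π_k f_k(x); normalise over all components.
Since both observations come from the same component, the likelihood for component k is f_k(x₁)·f_k(x₂).
  f_I = [0.117669] × [0.000998643] = 0.000117509
  f_II = [0.278396] × [0.0950748] = 0.0264684
  f_III = [0.0793491] × [0.000119297] = 9.46608e-06
  f_IV = [0.000428451] × [0.586776] = 0.000251404
Multiply by the mixture weights:
  π_I·f_I = 0.05 × 0.000117509 = 5.87545e-06
  π_II·f_II = 0.25 × 0.0264684 = 0.0066171
  π_III·f_III = 0.28 × 9.46608e-06 = 2.6505e-06
  π_IV·f_IV = 0.42 × 0.000251404 = 0.00010559
Denominator: 5.87545e-06 + 0.0066171 + 2.6505e-06 + 0.00010559 = 0.00673122
Responsibility of Class IV: 0.00010559 / 0.00673122 ≈ 0.0157

0.0157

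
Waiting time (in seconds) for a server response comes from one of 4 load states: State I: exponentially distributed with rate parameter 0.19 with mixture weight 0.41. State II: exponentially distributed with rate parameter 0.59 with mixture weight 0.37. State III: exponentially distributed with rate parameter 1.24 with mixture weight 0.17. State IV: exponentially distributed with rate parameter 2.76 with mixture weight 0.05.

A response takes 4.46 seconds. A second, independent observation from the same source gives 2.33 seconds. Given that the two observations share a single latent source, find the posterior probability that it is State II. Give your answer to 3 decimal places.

0.362

Apply Bayes' rule: the posterior for each component is proportional to its prior times its likelihood at x.
Since both observations come from the same component, the likelihood for component k is f_k(x₁)·f_k(x₂).
  L_I = [0.0814203] × [0.122037] = 0.00993628
  L_II = [0.0424668] × [0.14922] = 0.0063369
  L_III = [0.00491586] × [0.0689697] = 0.000339045
  L_IV = [1.24428e-05] × [0.00444681] = 5.53307e-08
Multiply by the mixture weights:
  w_I·L_I = 0.41 × 0.00993628 = 0.00407388
  w_II·L_II = 0.37 × 0.0063369 = 0.00234465
  w_III·L_III = 0.17 × 0.000339045 = 5.76377e-05
  w_IV·L_IV = 0.05 × 5.53307e-08 = 2.76653e-09
Sum: 0.00407388 + 0.00234465 + 5.76377e-05 + 2.76653e-09 = 0.00647617
P(State II | x) = 0.00234465 / 0.00647617 ≈ 0.362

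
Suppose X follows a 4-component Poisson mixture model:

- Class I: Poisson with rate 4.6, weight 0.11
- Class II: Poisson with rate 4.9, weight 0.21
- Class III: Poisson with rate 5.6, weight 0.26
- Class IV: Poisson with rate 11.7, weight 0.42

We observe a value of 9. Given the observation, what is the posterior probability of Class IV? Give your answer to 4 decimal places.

0.6199

By Bayes' theorem, P(k | x) = w_k f_k(x) / Σ_j w_j f_j(x).
Evaluate each component's likelihood at the observed value:
  f_I = 0.0255448
  f_II = 0.0334163
  f_III = 0.0551925
  f_IV = 0.0938997
Prior × likelihood for each component:
  w_I·f_I = 0.11 × 0.0255448 = 0.00280993
  w_II·f_II = 0.21 × 0.0334163 = 0.00701743
  w_III·f_III = 0.26 × 0.0551925 = 0.0143501
  w_IV·f_IV = 0.42 × 0.0938997 = 0.0394379
Marginal: 0.00280993 + 0.00701743 + 0.0143501 + 0.0394379 = 0.0636153
So the posterior for Class IV is 0.0394379 / 0.0636153 ≈ 0.6199.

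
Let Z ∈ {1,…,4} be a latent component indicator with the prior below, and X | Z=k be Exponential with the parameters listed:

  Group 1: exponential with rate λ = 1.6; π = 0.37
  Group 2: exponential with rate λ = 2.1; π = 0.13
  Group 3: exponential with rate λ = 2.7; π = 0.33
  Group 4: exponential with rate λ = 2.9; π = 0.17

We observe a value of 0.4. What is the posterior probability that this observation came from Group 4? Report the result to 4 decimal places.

Apply Bayes' rule: the posterior for each component is proportional to its prior times its likelihood at x.
Component likelihoods at x = 0.4:
  p_1 = 0.843668
  p_2 = 0.906592
  p_3 = 0.916908
  p_4 = 0.90911
Multiply by the mixture weights:
  π_1·p_1 = 0.37 × 0.843668 = 0.312157
  π_2·p_2 = 0.13 × 0.906592 = 0.117857
  π_3·p_3 = 0.33 × 0.916908 = 0.30258
  π_4·p_4 = 0.17 × 0.90911 = 0.154549
Denominator: 0.312157 + 0.117857 + 0.30258 + 0.154549 = 0.887142
So the posterior for Group 4 is 0.154549 / 0.887142 ≈ 0.1742.

0.1742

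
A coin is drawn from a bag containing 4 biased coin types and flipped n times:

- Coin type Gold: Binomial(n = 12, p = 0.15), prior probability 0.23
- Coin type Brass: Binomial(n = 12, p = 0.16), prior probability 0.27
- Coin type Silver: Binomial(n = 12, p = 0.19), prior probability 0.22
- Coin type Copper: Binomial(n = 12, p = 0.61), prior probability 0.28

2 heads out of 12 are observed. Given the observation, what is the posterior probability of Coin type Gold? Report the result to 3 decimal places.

P(component k | x) = π_k·f_k(x) / marginal(x), where marginal(x) = Σ_j π_j·f_j(x).
Binomial probabilities:
  f_Gold = C(12,2)·0.15^2·0.85^10 = 66·0.0225·0.196874 = 0.292358
  f_Brass = C(12,2)·0.16^2·0.84^10 = 66·0.0256·0.174901 = 0.295513
  f_Silver = C(12,2)·0.19^2·0.81^10 = 66·0.0361·0.121577 = 0.289669
  f_Copper = C(12,2)·0.61^2·0.39^10 = 66·0.3721·8.14041e-05 = 0.00199917
Multiply by the mixture weights:
  π_Gold·f_Gold = 0.23 × 0.292358 = 0.0672425
  π_Brass·f_Brass = 0.27 × 0.295513 = 0.0797885
  π_Silver·f_Silver = 0.22 × 0.289669 = 0.0637271
  π_Copper·f_Copper = 0.28 × 0.00199917 = 0.000559768
Evidence: 0.0672425 + 0.0797885 + 0.0637271 + 0.000559768 = 0.211318
So the posterior for Coin type Gold is 0.0672425 / 0.211318 ≈ 0.318.

0.318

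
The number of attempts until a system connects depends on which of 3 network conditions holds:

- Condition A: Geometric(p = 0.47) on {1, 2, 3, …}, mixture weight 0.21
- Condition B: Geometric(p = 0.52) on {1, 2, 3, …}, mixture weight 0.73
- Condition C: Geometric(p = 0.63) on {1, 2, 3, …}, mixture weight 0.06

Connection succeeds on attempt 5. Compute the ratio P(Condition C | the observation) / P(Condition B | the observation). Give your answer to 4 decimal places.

0.0352

The posterior odds equal the prior odds times the likelihood ratio: (P(Z=i)/P(Z=j))·(f_i(x)/f_j(x)).
Evaluate each component's likelihood at the observed value:
  p_A = 0.47·(1−0.47)^4 = 0.47·0.0789048 = 0.0370853
  p_B = 0.52·(1−0.52)^4 = 0.52·0.0530842 = 0.0276038
  p_C = 0.63·(1−0.63)^4 = 0.63·0.0187416 = 0.0118072
Odds = (0.06/0.73) × (0.0118072/0.0276038) = 0.0821918 × 0.427739 ≈ 0.0352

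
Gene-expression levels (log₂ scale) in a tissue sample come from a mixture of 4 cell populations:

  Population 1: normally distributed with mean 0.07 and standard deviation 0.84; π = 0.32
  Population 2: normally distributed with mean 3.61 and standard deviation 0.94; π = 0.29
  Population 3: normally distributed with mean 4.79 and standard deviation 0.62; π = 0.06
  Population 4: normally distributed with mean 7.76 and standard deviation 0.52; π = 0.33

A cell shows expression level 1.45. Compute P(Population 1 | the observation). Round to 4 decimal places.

0.8178

The responsibility of component k is P(Z=k) f_k(x) divided by Σ_j P(Z=j) f_j(x).
Normal densities:
  p_1 = 0.123184
  p_2 = 0.0302829
  p_3 = 3.21166e-07
  p_4 = 8.13236e-33
Prior × likelihood for each component:
  P(Z=1)·p_1 = 0.32 × 0.123184 = 0.0394189
  P(Z=2)·p_2 = 0.29 × 0.0302829 = 0.00878204
  P(Z=3)·p_3 = 0.06 × 3.21166e-07 = 1.92699e-08
  P(Z=4)·p_4 = 0.33 × 8.13236e-33 = 2.68368e-33
Sum: 0.0394189 + 0.00878204 + 1.92699e-08 + 2.68368e-33 = 0.048201
So the posterior for Population 1 is 0.0394189 / 0.048201 ≈ 0.8178.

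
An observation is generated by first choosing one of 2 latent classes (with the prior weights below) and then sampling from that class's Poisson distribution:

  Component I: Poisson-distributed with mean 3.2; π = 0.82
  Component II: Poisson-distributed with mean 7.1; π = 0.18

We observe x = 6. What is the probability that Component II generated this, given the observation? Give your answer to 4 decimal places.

P(component k | x) = π_k·f_k(x) / marginal(x), where marginal(x) = Σ_j π_j·f_j(x).
Poisson probabilities:
  L_I = 0.060789
  L_II = 0.1468
Prior × likelihood for each component:
  π_I·L_I = 0.82 × 0.060789 = 0.049847
  π_II·L_II = 0.18 × 0.1468 = 0.026424
Sum: 0.049847 + 0.026424 = 0.076271
So the posterior for Component II is 0.026424 / 0.076271 ≈ 0.3464.

0.3464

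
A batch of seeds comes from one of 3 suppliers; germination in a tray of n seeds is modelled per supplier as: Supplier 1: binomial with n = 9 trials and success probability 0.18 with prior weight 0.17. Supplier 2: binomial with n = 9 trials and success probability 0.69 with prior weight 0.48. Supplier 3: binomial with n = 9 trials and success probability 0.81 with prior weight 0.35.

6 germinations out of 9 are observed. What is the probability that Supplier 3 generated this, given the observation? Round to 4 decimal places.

Apply Bayes' rule: the posterior for each component is proportional to its prior times its likelihood at x.
Component likelihoods at x = 6 germinations out of 9:
  f_1 = C(9,6)·0.18^6·0.82^3 = 84·3.40122e-05·0.551368 = 0.00157527
  f_2 = C(9,6)·0.69^6·0.31^3 = 84·0.107918·0.029791 = 0.270059
  f_3 = C(9,6)·0.81^6·0.19^3 = 84·0.28243·0.006859 = 0.162723
Weight by the priors:
  π_1·f_1 = 0.17 × 0.00157527 = 0.000267796
  π_2·f_2 = 0.48 × 0.270059 = 0.129628
  π_3·f_3 = 0.35 × 0.162723 = 0.0569532
Marginal: 0.000267796 + 0.129628 + 0.0569532 = 0.186849
P(Supplier 3 | 6 germinations out of 9) = 0.0569532 / 0.186849 ≈ 0.3048

0.3048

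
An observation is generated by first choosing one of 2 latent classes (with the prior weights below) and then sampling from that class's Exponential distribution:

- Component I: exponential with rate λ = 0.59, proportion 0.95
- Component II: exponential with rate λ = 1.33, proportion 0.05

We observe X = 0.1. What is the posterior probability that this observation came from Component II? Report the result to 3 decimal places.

0.099

By Bayes' theorem, P(k | x) = π_k f_k(x) / Σ_j π_j f_j(x).
Component likelihoods at x = 0.1:
  L_I = 0.556197
  L_II = 1.16437
Weight by the priors:
  π_I·L_I = 0.95 × 0.556197 = 0.528387
  π_II·L_II = 0.05 × 1.16437 = 0.0582184
Denominator: 0.528387 + 0.0582184 = 0.586606
P(Component II | the observation) ≈ 0.099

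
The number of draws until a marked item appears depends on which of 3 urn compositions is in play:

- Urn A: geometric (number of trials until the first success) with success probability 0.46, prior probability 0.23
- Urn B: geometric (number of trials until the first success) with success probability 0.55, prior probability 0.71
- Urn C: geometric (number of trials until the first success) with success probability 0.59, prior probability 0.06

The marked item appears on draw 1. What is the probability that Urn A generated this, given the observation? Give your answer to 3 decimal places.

0.199

P(component k | x) = w_k·f_k(x) / marginal(x), where marginal(x) = Σ_j w_j·f_j(x).
Evaluate each component's likelihood at the observed value:
  p_A = 0.46·(1−0.46)^0 = 0.46·1 = 0.46
  p_B = 0.55·(1−0.55)^0 = 0.55·1 = 0.55
  p_C = 0.59·(1−0.59)^0 = 0.59·1 = 0.59
Multiply by the mixture weights:
  w_A·p_A = 0.23 × 0.46 = 0.1058
  w_B·p_B = 0.71 × 0.55 = 0.3905
  w_C·p_C = 0.06 × 0.59 = 0.0354
Normaliser: 0.1058 + 0.3905 + 0.0354 = 0.5317
So the posterior for Urn A is 0.1058 / 0.5317 ≈ 0.199.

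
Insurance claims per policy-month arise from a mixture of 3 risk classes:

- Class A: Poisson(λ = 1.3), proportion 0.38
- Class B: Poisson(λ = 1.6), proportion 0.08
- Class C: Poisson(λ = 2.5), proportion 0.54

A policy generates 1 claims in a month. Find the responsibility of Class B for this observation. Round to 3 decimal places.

0.095

Posterior ∝ prior × likelihood, so P(k | x) ∝ P(Z=k) f_k(x); normalise over all components.
Component likelihoods at x = 1 claims:
  L_A = 0.354291
  L_B = 0.323034
  L_C = 0.205212
Weight by the priors:
  P(Z=A)·L_A = 0.38 × 0.354291 = 0.134631
  P(Z=B)·L_B = 0.08 × 0.323034 = 0.0258428
  P(Z=C)·L_C = 0.54 × 0.205212 = 0.110815
Evidence: 0.134631 + 0.0258428 + 0.110815 = 0.271288
P(Class B | the observation) ≈ 0.095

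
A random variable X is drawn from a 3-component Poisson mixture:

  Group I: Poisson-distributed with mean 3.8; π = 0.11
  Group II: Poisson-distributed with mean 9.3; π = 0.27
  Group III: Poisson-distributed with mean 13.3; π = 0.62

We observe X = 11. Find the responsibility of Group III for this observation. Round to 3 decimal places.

0.682

Apply Bayes' rule: the posterior for each component is proportional to its prior times its likelihood at x.
Evaluate each component's likelihood at the observed value:
  L_I = 0.00133704
  L_II = 0.10309
  L_III = 0.0966264
Unnormalised posteriors:
  P(Z=I)·L_I = 0.11 × 0.00133704 = 0.000147075
  P(Z=II)·L_II = 0.27 × 0.10309 = 0.0278344
  P(Z=III)·L_III = 0.62 × 0.0966264 = 0.0599084
Sum: 0.000147075 + 0.0278344 + 0.0599084 = 0.0878898
Responsibility of Group III: 0.0599084 / 0.0878898 ≈ 0.682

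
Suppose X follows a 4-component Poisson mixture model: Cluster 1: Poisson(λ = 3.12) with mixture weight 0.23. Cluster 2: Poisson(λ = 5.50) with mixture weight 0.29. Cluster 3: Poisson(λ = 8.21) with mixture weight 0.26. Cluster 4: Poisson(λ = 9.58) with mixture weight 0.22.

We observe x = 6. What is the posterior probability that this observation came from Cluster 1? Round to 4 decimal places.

The responsibility of component k is π_k f_k(x) divided by Σ_j π_j f_j(x).
Evaluate each component's likelihood at the observed value:
  L_1 = 0.0565713
  L_2 = 0.157117
  L_3 = 0.115656
  L_4 = 0.0741856
Prior × likelihood for each component:
  π_1·L_1 = 0.23 × 0.0565713 = 0.0130114
  π_2·L_2 = 0.29 × 0.157117 = 0.045564
  π_3·L_3 = 0.26 × 0.115656 = 0.0300706
  π_4·L_4 = 0.22 × 0.0741856 = 0.0163208
Normaliser: 0.0130114 + 0.045564 + 0.0300706 + 0.0163208 = 0.104967
So the posterior for Cluster 1 is 0.0130114 / 0.104967 ≈ 0.1240.

0.1240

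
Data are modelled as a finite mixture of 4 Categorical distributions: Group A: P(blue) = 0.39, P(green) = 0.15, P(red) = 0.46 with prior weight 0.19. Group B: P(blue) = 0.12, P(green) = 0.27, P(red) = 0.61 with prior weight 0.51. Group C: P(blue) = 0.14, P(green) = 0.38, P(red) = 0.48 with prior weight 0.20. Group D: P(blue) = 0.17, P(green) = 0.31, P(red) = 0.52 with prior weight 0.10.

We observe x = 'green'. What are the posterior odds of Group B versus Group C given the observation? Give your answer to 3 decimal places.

1.812

Posterior odds = (w_i f_i(x)) / (w_j f_j(x)); the normalising sum cancels.
Component likelihoods at x = 'green':
  L_A = P(green | comp) = 0.15
  L_B = P(green | comp) = 0.27
  L_C = P(green | comp) = 0.38
  L_D = P(green | comp) = 0.31
0.1377 / 0.076 ≈ 1.812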